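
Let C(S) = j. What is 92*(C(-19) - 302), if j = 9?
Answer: -26956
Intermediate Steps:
C(S) = 9
92*(C(-19) - 302) = 92*(9 - 302) = 92*(-293) = -26956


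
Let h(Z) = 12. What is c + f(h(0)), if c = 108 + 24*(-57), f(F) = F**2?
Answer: -1116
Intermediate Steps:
c = -1260 (c = 108 - 1368 = -1260)
c + f(h(0)) = -1260 + 12**2 = -1260 + 144 = -1116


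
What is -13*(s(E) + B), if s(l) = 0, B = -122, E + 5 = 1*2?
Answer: 1586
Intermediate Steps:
E = -3 (E = -5 + 1*2 = -5 + 2 = -3)
-13*(s(E) + B) = -13*(0 - 122) = -13*(-122) = 1586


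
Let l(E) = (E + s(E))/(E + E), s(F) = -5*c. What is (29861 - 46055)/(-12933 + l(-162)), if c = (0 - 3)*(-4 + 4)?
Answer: 32388/25865 ≈ 1.2522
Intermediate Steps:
c = 0 (c = -3*0 = 0)
s(F) = 0 (s(F) = -5*0 = 0)
l(E) = ½ (l(E) = (E + 0)/(E + E) = E/((2*E)) = E*(1/(2*E)) = ½)
(29861 - 46055)/(-12933 + l(-162)) = (29861 - 46055)/(-12933 + ½) = -16194/(-25865/2) = -16194*(-2/25865) = 32388/25865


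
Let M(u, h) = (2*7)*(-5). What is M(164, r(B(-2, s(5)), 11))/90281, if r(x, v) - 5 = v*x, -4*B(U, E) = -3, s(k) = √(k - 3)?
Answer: -70/90281 ≈ -0.00077536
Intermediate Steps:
s(k) = √(-3 + k)
B(U, E) = ¾ (B(U, E) = -¼*(-3) = ¾)
r(x, v) = 5 + v*x
M(u, h) = -70 (M(u, h) = 14*(-5) = -70)
M(164, r(B(-2, s(5)), 11))/90281 = -70/90281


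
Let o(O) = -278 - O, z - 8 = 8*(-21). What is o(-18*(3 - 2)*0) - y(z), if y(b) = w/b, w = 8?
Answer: -5559/20 ≈ -277.95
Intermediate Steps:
z = -160 (z = 8 + 8*(-21) = 8 - 168 = -160)
y(b) = 8/b
o(-18*(3 - 2)*0) - y(z) = (-278 - (-18)*(3 - 2)*0) - 8/(-160) = (-278 - (-18)*1*0) - 8*(-1)/160 = (-278 - (-18)*0) - 1*(-1/20) = (-278 - 1*0) + 1/20 = (-278 + 0) + 1/20 = -278 + 1/20 = -5559/20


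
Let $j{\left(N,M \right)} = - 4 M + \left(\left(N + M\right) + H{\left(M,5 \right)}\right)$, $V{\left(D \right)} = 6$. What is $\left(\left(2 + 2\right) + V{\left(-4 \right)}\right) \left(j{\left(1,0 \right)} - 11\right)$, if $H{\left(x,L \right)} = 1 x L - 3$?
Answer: $-130$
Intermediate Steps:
$H{\left(x,L \right)} = -3 + L x$ ($H{\left(x,L \right)} = x L - 3 = L x - 3 = -3 + L x$)
$j{\left(N,M \right)} = -3 + N + 2 M$ ($j{\left(N,M \right)} = - 4 M + \left(\left(N + M\right) + \left(-3 + 5 M\right)\right) = - 4 M + \left(\left(M + N\right) + \left(-3 + 5 M\right)\right) = - 4 M + \left(-3 + N + 6 M\right) = -3 + N + 2 M$)
$\left(\left(2 + 2\right) + V{\left(-4 \right)}\right) \left(j{\left(1,0 \right)} - 11\right) = \left(\left(2 + 2\right) + 6\right) \left(\left(-3 + 1 + 2 \cdot 0\right) - 11\right) = \left(4 + 6\right) \left(\left(-3 + 1 + 0\right) - 11\right) = 10 \left(-2 - 11\right) = 10 \left(-13\right) = -130$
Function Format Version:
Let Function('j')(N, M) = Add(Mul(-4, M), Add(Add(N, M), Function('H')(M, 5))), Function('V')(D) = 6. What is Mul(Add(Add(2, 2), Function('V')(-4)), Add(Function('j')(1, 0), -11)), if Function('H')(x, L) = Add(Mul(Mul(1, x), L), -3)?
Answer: -130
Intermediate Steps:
Function('H')(x, L) = Add(-3, Mul(L, x)) (Function('H')(x, L) = Add(Mul(x, L), -3) = Add(Mul(L, x), -3) = Add(-3, Mul(L, x)))
Function('j')(N, M) = Add(-3, N, Mul(2, M)) (Function('j')(N, M) = Add(Mul(-4, M), Add(Add(N, M), Add(-3, Mul(5, M)))) = Add(Mul(-4, M), Add(Add(M, N), Add(-3, Mul(5, M)))) = Add(Mul(-4, M), Add(-3, N, Mul(6, M))) = Add(-3, N, Mul(2, M)))
Mul(Add(Add(2, 2), Function('V')(-4)), Add(Function('j')(1, 0), -11)) = Mul(Add(Add(2, 2), 6), Add(Add(-3, 1, Mul(2, 0)), -11)) = Mul(Add(4, 6), Add(Add(-3, 1, 0), -11)) = Mul(10, Add(-2, -11)) = Mul(10, -13) = -130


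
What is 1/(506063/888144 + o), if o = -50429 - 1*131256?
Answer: -888144/161361936577 ≈ -5.5041e-6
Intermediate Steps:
o = -181685 (o = -50429 - 131256 = -181685)
1/(506063/888144 + o) = 1/(506063/888144 - 181685) = 1/(-161361936577/888144) = -888144/161361936577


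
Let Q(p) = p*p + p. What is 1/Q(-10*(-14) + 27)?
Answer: 1/28056 ≈ 3.5643e-5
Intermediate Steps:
Q(p) = p + p² (Q(p) = p² + p = p + p²)
1/Q(-10*(-14) + 27) = 1/((-10*(-14) + 27)*(1 + (-10*(-14) + 27))) = 1/((140 + 27)*(1 + (140 + 27))) = 1/(167*(1 + 167)) = 1/(167*168) = 1/28056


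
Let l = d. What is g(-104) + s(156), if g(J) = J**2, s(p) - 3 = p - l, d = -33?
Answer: 11008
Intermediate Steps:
l = -33
s(p) = 36 + p (s(p) = 3 + (p - 1*(-33)) = 3 + (p + 33) = 3 + (33 + p) = 36 + p)
g(-104) + s(156) = (-104)**2 + (36 + 156) = 10816 + 192 = 11008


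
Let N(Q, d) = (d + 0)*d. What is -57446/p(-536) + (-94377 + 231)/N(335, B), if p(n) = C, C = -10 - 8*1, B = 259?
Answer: 1925920249/603729 ≈ 3190.0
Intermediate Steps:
C = -18 (C = -10 - 8 = -18)
N(Q, d) = d**2 (N(Q, d) = d*d = d**2)
p(n) = -18
-57446/p(-536) + (-94377 + 231)/N(335, B) = -57446/(-18) + (-94377 + 231)/(259**2) = -57446*(-1/18) - 94146/67081 = 28723/9 - 94146*1/67081 = 28723/9 - 94146/67081 = 1925920249/603729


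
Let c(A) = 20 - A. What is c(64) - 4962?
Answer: -5006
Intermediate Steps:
c(64) - 4962 = (20 - 1*64) - 4962 = (20 - 64) - 4962 = -44 - 4962 = -5006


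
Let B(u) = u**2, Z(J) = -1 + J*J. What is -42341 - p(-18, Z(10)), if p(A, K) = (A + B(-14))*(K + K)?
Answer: -77585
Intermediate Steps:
Z(J) = -1 + J**2
p(A, K) = 2*K*(196 + A) (p(A, K) = (A + (-14)**2)*(K + K) = (A + 196)*(2*K) = (196 + A)*(2*K) = 2*K*(196 + A))
-42341 - p(-18, Z(10)) = -42341 - 2*(-1 + 10**2)*(196 - 18) = -42341 - 2*(-1 + 100)*178 = -42341 - 2*99*178 = -42341 - 1*35244 = -42341 - 35244 = -77585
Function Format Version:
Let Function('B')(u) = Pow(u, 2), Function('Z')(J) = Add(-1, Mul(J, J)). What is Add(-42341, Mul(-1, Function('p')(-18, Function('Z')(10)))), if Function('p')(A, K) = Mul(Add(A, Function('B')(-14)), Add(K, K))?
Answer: -77585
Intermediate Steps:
Function('Z')(J) = Add(-1, Pow(J, 2))
Function('p')(A, K) = Mul(2, K, Add(196, A)) (Function('p')(A, K) = Mul(Add(A, Pow(-14, 2)), Add(K, K)) = Mul(Add(A, 196), Mul(2, K)) = Mul(Add(196, A), Mul(2, K)) = Mul(2, K, Add(196, A)))
Add(-42341, Mul(-1, Function('p')(-18, Function('Z')(10)))) = Add(-42341, Mul(-1, Mul(2, Add(-1, Pow(10, 2)), Add(196, -18)))) = Add(-42341, Mul(-1, Mul(2, Add(-1, 100), 178))) = Add(-42341, Mul(-1, Mul(2, 99, 178))) = Add(-42341, Mul(-1, 35244)) = Add(-42341, -35244) = -77585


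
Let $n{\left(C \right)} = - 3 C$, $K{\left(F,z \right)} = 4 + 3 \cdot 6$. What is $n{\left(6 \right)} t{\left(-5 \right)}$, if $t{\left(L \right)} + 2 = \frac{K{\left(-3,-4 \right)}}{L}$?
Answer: $\frac{576}{5} \approx 115.2$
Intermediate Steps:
$K{\left(F,z \right)} = 22$ ($K{\left(F,z \right)} = 4 + 18 = 22$)
$t{\left(L \right)} = -2 + \frac{22}{L}$
$n{\left(6 \right)} t{\left(-5 \right)} = \left(-3\right) 6 \left(-2 + \frac{22}{-5}\right) = - 18 \left(-2 + 22 \left(- \frac{1}{5}\right)\right) = - 18 \left(-2 - \frac{22}{5}\right) = \left(-18\right) \left(- \frac{32}{5}\right) = \frac{576}{5}$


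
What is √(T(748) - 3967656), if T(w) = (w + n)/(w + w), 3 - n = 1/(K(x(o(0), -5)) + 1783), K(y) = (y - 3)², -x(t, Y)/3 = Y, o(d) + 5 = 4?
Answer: 3*I*√198079826327603/21197 ≈ 1991.9*I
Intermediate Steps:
o(d) = -1 (o(d) = -5 + 4 = -1)
x(t, Y) = -3*Y
K(y) = (-3 + y)²
n = 5780/1927 (n = 3 - 1/((-3 - 3*(-5))² + 1783) = 3 - 1/((-3 + 15)² + 1783) = 3 - 1/(12² + 1783) = 3 - 1/(144 + 1783) = 3 - 1/1927 = 5780/1927 ≈ 2.9995)
T(w) = (5780/1927 + w)/(2*w) (T(w) = (w + 5780/1927)/(w + w) = (5780/1927 + w)/((2*w)) = (5780/1927 + w)*(1/(2*w)) = (5780/1927 + w)/(2*w))
√(T(748) - 3967656) = √((1/3854)*(5780 + 1927*748)/748 - 3967656) = √((1/3854)*(1/748)*(5780 + 1441396) - 3967656) = √((1/3854)*(1/748)*1447176 - 3967656) = √(10641/21197 - 3967656) = √(-84102393591/21197) = 3*I*√198079826327603/21197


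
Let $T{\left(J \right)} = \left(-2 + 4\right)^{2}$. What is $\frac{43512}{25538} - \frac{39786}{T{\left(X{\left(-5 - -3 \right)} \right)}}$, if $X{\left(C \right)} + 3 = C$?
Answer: $- \frac{253970205}{25538} \approx -9944.8$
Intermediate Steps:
$X{\left(C \right)} = -3 + C$
$T{\left(J \right)} = 4$ ($T{\left(J \right)} = 2^{2} = 4$)
$\frac{43512}{25538} - \frac{39786}{T{\left(X{\left(-5 - -3 \right)} \right)}} = \frac{43512}{25538} - \frac{39786}{4} = 43512 \cdot \frac{1}{25538} - \frac{19893}{2} = \frac{21756}{12769} - \frac{19893}{2} = - \frac{253970205}{25538}$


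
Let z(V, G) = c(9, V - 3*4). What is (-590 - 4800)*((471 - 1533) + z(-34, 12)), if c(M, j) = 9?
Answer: 5675670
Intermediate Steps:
z(V, G) = 9
(-590 - 4800)*((471 - 1533) + z(-34, 12)) = (-590 - 4800)*((471 - 1533) + 9) = -5390*(-1062 + 9) = -5390*(-1053) = 5675670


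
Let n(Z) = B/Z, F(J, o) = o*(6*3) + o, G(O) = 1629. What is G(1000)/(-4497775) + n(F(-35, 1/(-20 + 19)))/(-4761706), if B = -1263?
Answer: -8055802749/21417082204150 ≈ -0.00037614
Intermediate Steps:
F(J, o) = 19*o (F(J, o) = o*18 + o = 18*o + o = 19*o)
n(Z) = -1263/Z
G(1000)/(-4497775) + n(F(-35, 1/(-20 + 19)))/(-4761706) = 1629/(-4497775) - 1263/(19/(-20 + 19))/(-4761706) = 1629*(-1/4497775) - 1263/(19/(-1))*(-1/4761706) = -1629/4497775 - 1263/(19*(-1))*(-1/4761706) = -1629/4497775 - 1263/(-19)*(-1/4761706) = -1629/4497775 - 1263*(-1/19)*(-1/4761706) = -1629/4497775 + (1263/19)*(-1/4761706) = -1629/4497775 - 1263/90472414 = -8055802749/21417082204150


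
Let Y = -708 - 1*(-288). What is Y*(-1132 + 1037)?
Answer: 39900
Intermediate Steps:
Y = -420 (Y = -708 + 288 = -420)
Y*(-1132 + 1037) = -420*(-1132 + 1037) = -420*(-95) = 39900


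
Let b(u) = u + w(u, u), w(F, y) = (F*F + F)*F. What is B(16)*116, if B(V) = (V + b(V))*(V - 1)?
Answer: 7628160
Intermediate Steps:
w(F, y) = F*(F + F²) (w(F, y) = (F² + F)*F = (F + F²)*F = F*(F + F²))
b(u) = u + u²*(1 + u)
B(V) = (-1 + V)*(V + V*(1 + V*(1 + V))) (B(V) = (V + V*(1 + V*(1 + V)))*(V - 1) = (V + V*(1 + V*(1 + V)))*(-1 + V) = (-1 + V)*(V + V*(1 + V*(1 + V))))
B(16)*116 = (16*(-2 + 16 + 16³))*116 = (16*(-2 + 16 + 4096))*116 = (16*4110)*116 = 65760*116 = 7628160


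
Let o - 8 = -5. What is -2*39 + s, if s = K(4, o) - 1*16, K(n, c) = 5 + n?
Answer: -85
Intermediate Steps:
o = 3 (o = 8 - 5 = 3)
s = -7 (s = (5 + 4) - 1*16 = 9 - 16 = -7)
-2*39 + s = -2*39 - 7 = -78 - 7 = -85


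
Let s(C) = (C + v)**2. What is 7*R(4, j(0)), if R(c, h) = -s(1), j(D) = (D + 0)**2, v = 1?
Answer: -28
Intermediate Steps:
s(C) = (1 + C)**2 (s(C) = (C + 1)**2 = (1 + C)**2)
j(D) = D**2
R(c, h) = -4 (R(c, h) = -(1 + 1)**2 = -1*2**2 = -1*4 = -4)
7*R(4, j(0)) = 7*(-4) = -28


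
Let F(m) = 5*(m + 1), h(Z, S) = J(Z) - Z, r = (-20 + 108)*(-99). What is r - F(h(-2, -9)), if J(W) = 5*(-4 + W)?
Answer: -8577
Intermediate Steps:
r = -8712 (r = 88*(-99) = -8712)
J(W) = -20 + 5*W
h(Z, S) = -20 + 4*Z (h(Z, S) = (-20 + 5*Z) - Z = -20 + 4*Z)
F(m) = 5 + 5*m (F(m) = 5*(1 + m) = 5 + 5*m)
r - F(h(-2, -9)) = -8712 - (5 + 5*(-20 + 4*(-2))) = -8712 - (5 + 5*(-20 - 8)) = -8712 - (5 + 5*(-28)) = -8712 - (5 - 140) = -8712 - 1*(-135) = -8712 + 135 = -8577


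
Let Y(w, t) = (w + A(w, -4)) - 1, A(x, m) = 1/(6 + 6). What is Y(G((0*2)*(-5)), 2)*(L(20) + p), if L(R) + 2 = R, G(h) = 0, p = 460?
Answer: -2629/6 ≈ -438.17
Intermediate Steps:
L(R) = -2 + R
A(x, m) = 1/12
Y(w, t) = -11/12 + w (Y(w, t) = (w + 1/12) - 1 = (1/12 + w) - 1 = -11/12 + w)
Y(G((0*2)*(-5)), 2)*(L(20) + p) = (-11/12 + 0)*((-2 + 20) + 460) = -11*(18 + 460)/12 = -11/12*478 = -2629/6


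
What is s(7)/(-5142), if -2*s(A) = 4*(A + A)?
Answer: 14/2571 ≈ 0.0054454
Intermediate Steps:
s(A) = -4*A (s(A) = -2*(A + A) = -2*2*A = -4*A)
s(7)/(-5142) = -4*7/(-5142) = -28*(-1/5142) = 14/2571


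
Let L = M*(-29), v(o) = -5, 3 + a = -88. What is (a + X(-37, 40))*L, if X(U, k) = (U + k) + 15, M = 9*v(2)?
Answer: -95265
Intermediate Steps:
a = -91 (a = -3 - 88 = -91)
M = -45 (M = 9*(-5) = -45)
X(U, k) = 15 + U + k
L = 1305 (L = -45*(-29) = 1305)
(a + X(-37, 40))*L = (-91 + (15 - 37 + 40))*1305 = (-91 + 18)*1305 = -73*1305 = -95265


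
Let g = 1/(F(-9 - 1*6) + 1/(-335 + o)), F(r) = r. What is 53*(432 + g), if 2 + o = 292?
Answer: 15475311/676 ≈ 22892.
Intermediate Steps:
o = 290 (o = -2 + 292 = 290)
g = -45/676 (g = 1/((-9 - 1*6) + 1/(-335 + 290)) = 1/((-9 - 6) + 1/(-45)) = 1/(-15 - 1/45) = 1/(-676/45) = -45/676 ≈ -0.066568)
53*(432 + g) = 53*(432 - 45/676) = 53*(291987/676) = 15475311/676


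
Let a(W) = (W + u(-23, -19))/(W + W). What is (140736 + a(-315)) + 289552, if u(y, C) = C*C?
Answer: 135540697/315 ≈ 4.3029e+5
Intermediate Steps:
u(y, C) = C²
a(W) = (361 + W)/(2*W) (a(W) = (W + (-19)²)/(W + W) = (W + 361)/((2*W)) = (361 + W)*(1/(2*W)) = (361 + W)/(2*W))
(140736 + a(-315)) + 289552 = (140736 + (½)*(361 - 315)/(-315)) + 289552 = (140736 + (½)*(-1/315)*46) + 289552 = (140736 - 23/315) + 289552 = 44331817/315 + 289552 = 135540697/315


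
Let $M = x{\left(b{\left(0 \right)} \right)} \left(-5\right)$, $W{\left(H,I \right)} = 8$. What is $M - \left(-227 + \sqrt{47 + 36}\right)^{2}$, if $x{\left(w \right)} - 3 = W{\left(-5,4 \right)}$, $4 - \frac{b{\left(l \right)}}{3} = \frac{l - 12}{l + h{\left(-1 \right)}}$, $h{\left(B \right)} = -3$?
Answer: $-51667 + 454 \sqrt{83} \approx -47531.0$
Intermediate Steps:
$b{\left(l \right)} = 12 - \frac{3 \left(-12 + l\right)}{-3 + l}$ ($b{\left(l \right)} = 12 - 3 \frac{l - 12}{l - 3} = 12 - 3 \frac{-12 + l}{-3 + l} = 12 - \frac{3 \left(-12 + l\right)}{-3 + l}$)
$x{\left(w \right)} = 11$ ($x{\left(w \right)} = 3 + 8 = 11$)
$M = -55$ ($M = 11 \left(-5\right) = -55$)
$M - \left(-227 + \sqrt{47 + 36}\right)^{2} = -55 - \left(-227 + \sqrt{47 + 36}\right)^{2} = -55 - \left(-227 + \sqrt{83}\right)^{2}$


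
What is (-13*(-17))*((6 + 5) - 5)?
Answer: 1326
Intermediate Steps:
(-13*(-17))*((6 + 5) - 5) = 221*(11 - 5) = 221*6 = 1326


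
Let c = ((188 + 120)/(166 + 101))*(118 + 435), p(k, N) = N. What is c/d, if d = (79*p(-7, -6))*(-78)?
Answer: 539/31239 ≈ 0.017254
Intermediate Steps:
d = 36972 (d = (79*(-6))*(-78) = -474*(-78) = 36972)
c = 170324/267 (c = (308/267)*553 = 170324/267 ≈ 637.92)
c/d = (170324/267)/36972 = (170324/267)*(1/36972) = 539/31239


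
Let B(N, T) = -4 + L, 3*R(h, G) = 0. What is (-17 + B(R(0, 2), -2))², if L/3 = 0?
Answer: 441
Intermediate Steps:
L = 0 (L = 3*0 = 0)
R(h, G) = 0 (R(h, G) = (⅓)*0 = 0)
B(N, T) = -4 (B(N, T) = -4 + 0 = -4)
(-17 + B(R(0, 2), -2))² = (-17 - 4)² = (-21)² = 441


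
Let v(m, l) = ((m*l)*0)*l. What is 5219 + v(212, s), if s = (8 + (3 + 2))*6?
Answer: 5219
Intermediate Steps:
s = 78 (s = (8 + 5)*6 = 13*6 = 78)
v(m, l) = 0 (v(m, l) = ((l*m)*0)*l = 0*l = 0)
5219 + v(212, s) = 5219 + 0 = 5219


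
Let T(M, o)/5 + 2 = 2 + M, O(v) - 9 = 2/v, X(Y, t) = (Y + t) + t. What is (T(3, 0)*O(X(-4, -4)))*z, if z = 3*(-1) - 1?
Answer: -530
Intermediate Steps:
X(Y, t) = Y + 2*t
O(v) = 9 + 2/v
T(M, o) = 5*M (T(M, o) = -10 + 5*(2 + M) = -10 + (10 + 5*M) = 5*M)
z = -4 (z = -3 - 1 = -4)
(T(3, 0)*O(X(-4, -4)))*z = ((5*3)*(9 + 2/(-4 + 2*(-4))))*(-4) = (15*(9 + 2/(-4 - 8)))*(-4) = (15*(9 + 2/(-12)))*(-4) = (15*(9 + 2*(-1/12)))*(-4) = (15*(9 - ⅙))*(-4) = (15*(53/6))*(-4) = (265/2)*(-4) = -530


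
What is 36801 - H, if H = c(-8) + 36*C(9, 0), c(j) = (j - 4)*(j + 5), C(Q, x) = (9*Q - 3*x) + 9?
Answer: 33525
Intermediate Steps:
C(Q, x) = 9 - 3*x + 9*Q (C(Q, x) = (-3*x + 9*Q) + 9 = 9 - 3*x + 9*Q)
c(j) = (-4 + j)*(5 + j)
H = 3276 (H = (-20 - 8 + (-8)**2) + 36*(9 - 3*0 + 9*9) = (-20 - 8 + 64) + 36*(9 + 0 + 81) = 36 + 36*90 = 36 + 3240 = 3276)
36801 - H = 36801 - 1*3276 = 36801 - 3276 = 33525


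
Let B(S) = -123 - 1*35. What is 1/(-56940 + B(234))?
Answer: -1/57098 ≈ -1.7514e-5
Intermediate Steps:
B(S) = -158 (B(S) = -123 - 35 = -158)
1/(-56940 + B(234)) = 1/(-56940 - 158) = 1/(-57098) = -1/57098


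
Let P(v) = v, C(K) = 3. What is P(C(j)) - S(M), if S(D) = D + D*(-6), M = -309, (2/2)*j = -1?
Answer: -1542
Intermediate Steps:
j = -1
S(D) = -5*D (S(D) = D - 6*D = -5*D)
P(C(j)) - S(M) = 3 - (-5)*(-309) = 3 - 1*1545 = 3 - 1545 = -1542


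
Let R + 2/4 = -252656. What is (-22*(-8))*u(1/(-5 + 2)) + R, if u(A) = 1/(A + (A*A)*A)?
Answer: -2531317/10 ≈ -2.5313e+5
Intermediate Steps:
u(A) = 1/(A + A³) (u(A) = 1/(A + A²*A) = 1/(A + A³))
R = -505313/2 (R = -½ - 252656 = -505313/2 ≈ -2.5266e+5)
(-22*(-8))*u(1/(-5 + 2)) + R = (-22*(-8))/(1/(-5 + 2) + (1/(-5 + 2))³) - 505313/2 = 176/(1/(-3) + (1/(-3))³) - 505313/2 = 176/(-⅓ + (-⅓)³) - 505313/2 = 176/(-⅓ - 1/27) - 505313/2 = 176/(-10/27) - 505313/2 = 176*(-27/10) - 505313/2 = -2376/5 - 505313/2 = -2531317/10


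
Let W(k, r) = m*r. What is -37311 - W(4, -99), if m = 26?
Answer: -34737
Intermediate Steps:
W(k, r) = 26*r
-37311 - W(4, -99) = -37311 - 26*(-99) = -37311 - 1*(-2574) = -37311 + 2574 = -34737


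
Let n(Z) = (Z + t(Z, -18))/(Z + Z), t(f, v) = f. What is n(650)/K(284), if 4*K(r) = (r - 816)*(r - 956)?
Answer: 1/89376 ≈ 1.1189e-5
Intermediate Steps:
K(r) = (-956 + r)*(-816 + r)/4 (K(r) = ((r - 816)*(r - 956))/4 = ((-816 + r)*(-956 + r))/4 = ((-956 + r)*(-816 + r))/4 = (-956 + r)*(-816 + r)/4)
n(Z) = 1 (n(Z) = (Z + Z)/(Z + Z) = (2*Z)/((2*Z)) = (2*Z)*(1/(2*Z)) = 1)
n(650)/K(284) = 1/(195024 - 443*284 + (¼)*284²) = 1/(195024 - 125812 + (¼)*80656) = 1/(195024 - 125812 + 20164) = 1/89376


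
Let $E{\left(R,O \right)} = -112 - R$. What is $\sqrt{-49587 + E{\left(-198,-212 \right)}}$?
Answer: $i \sqrt{49501} \approx 222.49 i$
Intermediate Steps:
$\sqrt{-49587 + E{\left(-198,-212 \right)}} = \sqrt{-49587 - -86} = \sqrt{-49587 + \left(-112 + 198\right)} = \sqrt{-49587 + 86} = \sqrt{-49501} = i \sqrt{49501}$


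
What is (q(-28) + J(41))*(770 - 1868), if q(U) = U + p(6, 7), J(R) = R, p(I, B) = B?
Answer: -21960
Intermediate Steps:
q(U) = 7 + U (q(U) = U + 7 = 7 + U)
(q(-28) + J(41))*(770 - 1868) = ((7 - 28) + 41)*(770 - 1868) = (-21 + 41)*(-1098) = 20*(-1098) = -21960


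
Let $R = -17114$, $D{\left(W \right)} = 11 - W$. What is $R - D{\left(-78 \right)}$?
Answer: $-17203$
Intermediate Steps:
$R - D{\left(-78 \right)} = -17114 - \left(11 - -78\right) = -17114 - \left(11 + 78\right) = -17114 - 89 = -17203$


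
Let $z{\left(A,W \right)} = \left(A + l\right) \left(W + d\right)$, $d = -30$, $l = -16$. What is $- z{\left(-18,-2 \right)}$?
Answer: $-1088$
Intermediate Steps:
$z{\left(A,W \right)} = \left(-30 + W\right) \left(-16 + A\right)$ ($z{\left(A,W \right)} = \left(A - 16\right) \left(W - 30\right) = \left(-16 + A\right) \left(-30 + W\right) = \left(-30 + W\right) \left(-16 + A\right)$)
$- z{\left(-18,-2 \right)} = - (480 - -540 - -32 - -36) = - (480 + 540 + 32 + 36) = \left(-1\right) 1088 = -1088$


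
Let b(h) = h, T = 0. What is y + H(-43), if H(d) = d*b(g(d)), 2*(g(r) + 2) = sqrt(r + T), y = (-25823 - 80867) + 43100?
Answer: -63504 - 43*I*sqrt(43)/2 ≈ -63504.0 - 140.98*I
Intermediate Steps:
y = -63590 (y = -106690 + 43100 = -63590)
g(r) = -2 + sqrt(r)/2 (g(r) = -2 + sqrt(r + 0)/2 = -2 + sqrt(r)/2)
H(d) = d*(-2 + sqrt(d)/2)
y + H(-43) = -63590 + (1/2)*(-43)*(-4 + sqrt(-43)) = -63590 + (1/2)*(-43)*(-4 + I*sqrt(43)) = -63590 + (86 - 43*I*sqrt(43)/2) = -63504 - 43*I*sqrt(43)/2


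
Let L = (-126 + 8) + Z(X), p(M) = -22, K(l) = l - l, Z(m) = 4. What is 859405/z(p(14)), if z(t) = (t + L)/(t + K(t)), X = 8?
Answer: 9453455/68 ≈ 1.3902e+5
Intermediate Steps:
K(l) = 0
L = -114 (L = (-126 + 8) + 4 = -118 + 4 = -114)
z(t) = (-114 + t)/t (z(t) = (t - 114)/(t + 0) = (-114 + t)/t)
859405/z(p(14)) = 859405/(((-114 - 22)/(-22))) = 859405/((-1/22*(-136))) = 859405/(68/11) = 859405*(11/68) = 9453455/68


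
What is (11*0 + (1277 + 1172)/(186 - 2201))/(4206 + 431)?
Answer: -79/301405 ≈ -0.00026211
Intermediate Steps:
(11*0 + (1277 + 1172)/(186 - 2201))/(4206 + 431) = (0 + 2449/(-2015))/4637 = (0 + 2449*(-1/2015))*(1/4637) = (0 - 79/65)*(1/4637) = -79/65*1/4637 = -79/301405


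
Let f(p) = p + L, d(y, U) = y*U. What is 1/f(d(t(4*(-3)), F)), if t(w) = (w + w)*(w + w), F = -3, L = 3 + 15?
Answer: -1/1710 ≈ -0.00058480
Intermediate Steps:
L = 18
t(w) = 4*w**2 (t(w) = (2*w)*(2*w) = 4*w**2)
d(y, U) = U*y
f(p) = 18 + p (f(p) = p + 18 = 18 + p)
1/f(d(t(4*(-3)), F)) = 1/(18 - 12*(4*(-3))**2) = 1/(18 - 12*(-12)**2) = 1/(18 - 12*144) = 1/(18 - 3*576) = 1/(18 - 1728) = 1/(-1710) = -1/1710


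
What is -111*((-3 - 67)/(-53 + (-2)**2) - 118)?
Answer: 90576/7 ≈ 12939.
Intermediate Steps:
-111*((-3 - 67)/(-53 + (-2)**2) - 118) = -111*(-70/(-53 + 4) - 118) = -111*(-70/(-49) - 118) = -111*(-70*(-1/49) - 118) = -111*(10/7 - 118) = -111*(-816/7) = 90576/7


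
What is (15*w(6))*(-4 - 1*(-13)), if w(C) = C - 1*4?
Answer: 270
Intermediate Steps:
w(C) = -4 + C (w(C) = C - 4 = -4 + C)
(15*w(6))*(-4 - 1*(-13)) = (15*(-4 + 6))*(-4 - 1*(-13)) = (15*2)*(-4 + 13) = 30*9 = 270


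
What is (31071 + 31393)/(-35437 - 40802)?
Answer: -62464/76239 ≈ -0.81932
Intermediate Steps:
(31071 + 31393)/(-35437 - 40802) = 62464/(-76239) = 62464*(-1/76239) = -62464/76239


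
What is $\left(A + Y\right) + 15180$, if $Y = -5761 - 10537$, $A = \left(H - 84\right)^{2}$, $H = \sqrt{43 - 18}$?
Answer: $5123$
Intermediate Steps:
$H = 5$ ($H = \sqrt{25} = 5$)
$A = 6241$ ($A = \left(5 - 84\right)^{2} = \left(-79\right)^{2} = 6241$)
$Y = -16298$
$\left(A + Y\right) + 15180 = \left(6241 - 16298\right) + 15180 = -10057 + 15180 = 5123$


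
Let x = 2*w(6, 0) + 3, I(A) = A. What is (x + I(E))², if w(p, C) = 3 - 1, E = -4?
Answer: 9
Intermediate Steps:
w(p, C) = 2
x = 7 (x = 2*2 + 3 = 4 + 3 = 7)
(x + I(E))² = (7 - 4)² = 3² = 9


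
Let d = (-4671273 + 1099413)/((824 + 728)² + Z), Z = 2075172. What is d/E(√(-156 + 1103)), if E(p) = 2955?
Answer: -59531/220830893 ≈ -0.00026958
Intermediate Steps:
d = -892965/1120969 (d = (-4671273 + 1099413)/((824 + 728)² + 2075172) = -3571860/(1552² + 2075172) = -3571860/(2408704 + 2075172) = -3571860/4483876 = -3571860*1/4483876 = -892965/1120969 ≈ -0.79660)
d/E(√(-156 + 1103)) = -892965/1120969/2955 = -892965/1120969*1/2955 = -59531/220830893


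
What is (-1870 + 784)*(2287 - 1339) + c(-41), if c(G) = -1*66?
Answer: -1029594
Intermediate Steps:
c(G) = -66
(-1870 + 784)*(2287 - 1339) + c(-41) = (-1870 + 784)*(2287 - 1339) - 66 = -1086*948 - 66 = -1029528 - 66 = -1029594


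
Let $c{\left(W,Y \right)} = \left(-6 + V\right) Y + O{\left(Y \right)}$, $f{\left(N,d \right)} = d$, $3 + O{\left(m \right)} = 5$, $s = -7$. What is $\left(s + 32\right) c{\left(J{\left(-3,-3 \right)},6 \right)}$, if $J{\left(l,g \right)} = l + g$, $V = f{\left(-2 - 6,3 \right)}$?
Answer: $-400$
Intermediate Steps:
$O{\left(m \right)} = 2$ ($O{\left(m \right)} = -3 + 5 = 2$)
$V = 3$
$J{\left(l,g \right)} = g + l$
$c{\left(W,Y \right)} = 2 - 3 Y$ ($c{\left(W,Y \right)} = \left(-6 + 3\right) Y + 2 = - 3 Y + 2 = 2 - 3 Y$)
$\left(s + 32\right) c{\left(J{\left(-3,-3 \right)},6 \right)} = \left(-7 + 32\right) \left(2 - 18\right) = 25 \left(2 - 18\right) = 25 \left(-16\right) = -400$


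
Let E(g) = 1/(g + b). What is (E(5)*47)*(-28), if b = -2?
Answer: -1316/3 ≈ -438.67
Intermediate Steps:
E(g) = 1/(-2 + g) (E(g) = 1/(g - 2) = 1/(-2 + g))
(E(5)*47)*(-28) = (47/(-2 + 5))*(-28) = (47/3)*(-28) = -1316/3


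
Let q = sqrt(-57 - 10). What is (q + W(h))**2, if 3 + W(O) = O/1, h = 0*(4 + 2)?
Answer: (-3 + I*sqrt(67))**2 ≈ -58.0 - 49.112*I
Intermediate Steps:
h = 0 (h = 0*6 = 0)
W(O) = -3 + O (W(O) = -3 + O/1 = -3 + O*1 = -3 + O)
q = I*sqrt(67) (q = sqrt(-67) = I*sqrt(67) ≈ 8.1853*I)
(q + W(h))**2 = (I*sqrt(67) + (-3 + 0))**2 = (I*sqrt(67) - 3)**2 = (-3 + I*sqrt(67))**2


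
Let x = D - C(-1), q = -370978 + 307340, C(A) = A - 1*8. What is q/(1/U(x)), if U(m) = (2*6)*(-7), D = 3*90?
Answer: 5345592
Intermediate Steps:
C(A) = -8 + A (C(A) = A - 8 = -8 + A)
D = 270
q = -63638
x = 279 (x = 270 - (-8 - 1) = 270 - 1*(-9) = 270 + 9 = 279)
U(m) = -84 (U(m) = 12*(-7) = -84)
q/(1/U(x)) = -63638/(1/(-84)) = -63638/(-1/84) = -63638*(-84) = 5345592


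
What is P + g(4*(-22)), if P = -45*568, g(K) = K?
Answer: -25648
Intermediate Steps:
P = -25560
P + g(4*(-22)) = -25560 + 4*(-22) = -25560 - 88 = -25648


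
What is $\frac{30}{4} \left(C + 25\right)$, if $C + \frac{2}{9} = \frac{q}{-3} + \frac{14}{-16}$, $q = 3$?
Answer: $\frac{8245}{48} \approx 171.77$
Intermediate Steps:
$C = - \frac{151}{72}$ ($C = - \frac{2}{9} + \left(\frac{3}{-3} + \frac{14}{-16}\right) = - \frac{2}{9} + \left(3 \left(- \frac{1}{3}\right) + 14 \left(- \frac{1}{16}\right)\right) = - \frac{2}{9} - \frac{15}{8} = - \frac{151}{72} \approx -2.0972$)
$\frac{30}{4} \left(C + 25\right) = \frac{30}{4} \left(- \frac{151}{72} + 25\right) = 30 \cdot \frac{1}{4} \cdot \frac{1649}{72} = \frac{15}{2} \cdot \frac{1649}{72} = \frac{8245}{48}$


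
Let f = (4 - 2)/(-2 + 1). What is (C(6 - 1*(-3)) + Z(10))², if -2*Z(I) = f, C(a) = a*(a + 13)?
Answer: 39601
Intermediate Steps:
f = -2 (f = 2/(-1) = 2*(-1) = -2)
C(a) = a*(13 + a)
Z(I) = 1 (Z(I) = -½*(-2) = 1)
(C(6 - 1*(-3)) + Z(10))² = ((6 - 1*(-3))*(13 + (6 - 1*(-3))) + 1)² = ((6 + 3)*(13 + (6 + 3)) + 1)² = (9*(13 + 9) + 1)² = (9*22 + 1)² = (198 + 1)² = 199² = 39601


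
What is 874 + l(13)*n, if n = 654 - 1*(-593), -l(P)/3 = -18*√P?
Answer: 874 + 67338*√13 ≈ 2.4366e+5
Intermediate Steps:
l(P) = 54*√P (l(P) = -(-54)*√P = 54*√P)
n = 1247 (n = 654 + 593 = 1247)
874 + l(13)*n = 874 + (54*√13)*1247 = 874 + 67338*√13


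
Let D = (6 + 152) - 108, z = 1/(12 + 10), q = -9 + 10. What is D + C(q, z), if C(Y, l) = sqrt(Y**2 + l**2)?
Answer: 50 + sqrt(485)/22 ≈ 51.001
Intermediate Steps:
q = 1
z = 1/22 ≈ 0.045455
D = 50 (D = 158 - 108 = 50)
D + C(q, z) = 50 + sqrt(1**2 + (1/22)**2) = 50 + sqrt(1 + 1/484) = 50 + sqrt(485/484) = 50 + sqrt(485)/22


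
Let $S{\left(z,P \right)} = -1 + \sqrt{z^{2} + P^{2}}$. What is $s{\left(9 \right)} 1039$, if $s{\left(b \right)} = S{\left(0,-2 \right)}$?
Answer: $1039$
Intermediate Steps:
$S{\left(z,P \right)} = -1 + \sqrt{P^{2} + z^{2}}$
$s{\left(b \right)} = 1$ ($s{\left(b \right)} = -1 + \sqrt{\left(-2\right)^{2} + 0^{2}} = -1 + \sqrt{4 + 0} = -1 + \sqrt{4} = -1 + 2 = 1$)
$s{\left(9 \right)} 1039 = 1 \cdot 1039 = 1039$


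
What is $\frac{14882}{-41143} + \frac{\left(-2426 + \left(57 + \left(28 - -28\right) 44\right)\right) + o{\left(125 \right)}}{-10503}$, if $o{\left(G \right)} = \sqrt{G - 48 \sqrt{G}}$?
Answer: $- \frac{160214231}{432124929} - \frac{\sqrt{125 - 240 \sqrt{5}}}{10503} \approx -0.37076 - 0.0019318 i$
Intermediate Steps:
$\frac{14882}{-41143} + \frac{\left(-2426 + \left(57 + \left(28 - -28\right) 44\right)\right) + o{\left(125 \right)}}{-10503} = \frac{14882}{-41143} + \frac{\left(-2426 + \left(57 + \left(28 - -28\right) 44\right)\right) + \sqrt{125 - 48 \sqrt{125}}}{-10503} = 14882 \left(- \frac{1}{41143}\right) + \left(\left(-2426 + \left(57 + \left(28 + 28\right) 44\right)\right) + \sqrt{125 - 48 \cdot 5 \sqrt{5}}\right) \left(- \frac{1}{10503}\right) = - \frac{14882}{41143} + \left(\left(-2426 + \left(57 + 56 \cdot 44\right)\right) + \sqrt{125 - 240 \sqrt{5}}\right) \left(- \frac{1}{10503}\right) = - \frac{14882}{41143} + \left(\left(-2426 + \left(57 + 2464\right)\right) + \sqrt{125 - 240 \sqrt{5}}\right) \left(- \frac{1}{10503}\right) = - \frac{14882}{41143} + \left(\left(-2426 + 2521\right) + \sqrt{125 - 240 \sqrt{5}}\right) \left(- \frac{1}{10503}\right) = - \frac{14882}{41143} + \left(95 + \sqrt{125 - 240 \sqrt{5}}\right) \left(- \frac{1}{10503}\right) = - \frac{14882}{41143} - \left(\frac{95}{10503} + \frac{\sqrt{125 - 240 \sqrt{5}}}{10503}\right) = - \frac{160214231}{432124929} - \frac{\sqrt{125 - 240 \sqrt{5}}}{10503}$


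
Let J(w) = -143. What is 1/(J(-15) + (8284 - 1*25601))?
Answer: -1/17460 ≈ -5.7274e-5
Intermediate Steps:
1/(J(-15) + (8284 - 1*25601)) = 1/(-143 + (8284 - 1*25601)) = 1/(-143 + (8284 - 25601)) = 1/(-143 - 17317) = 1/(-17460) = -1/17460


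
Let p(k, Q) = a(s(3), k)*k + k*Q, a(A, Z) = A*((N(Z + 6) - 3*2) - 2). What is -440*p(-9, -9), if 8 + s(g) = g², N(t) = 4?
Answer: -51480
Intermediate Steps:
s(g) = -8 + g²
a(A, Z) = -4*A (a(A, Z) = A*((4 - 3*2) - 2) = A*((4 - 6) - 2) = A*(-2 - 2) = A*(-4) = -4*A)
p(k, Q) = -4*k + Q*k (p(k, Q) = (-4*(-8 + 3²))*k + k*Q = (-4*(-8 + 9))*k + Q*k = (-4*1)*k + Q*k = -4*k + Q*k)
-440*p(-9, -9) = -(-3960)*(-4 - 9) = -(-3960)*(-13) = -440*117 = -51480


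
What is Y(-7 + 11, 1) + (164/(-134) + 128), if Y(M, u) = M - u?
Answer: 8695/67 ≈ 129.78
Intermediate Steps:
Y(-7 + 11, 1) + (164/(-134) + 128) = ((-7 + 11) - 1*1) + (164/(-134) + 128) = (4 - 1) + (164*(-1/134) + 128) = 3 + (-82/67 + 128) = 3 + 8494/67 = 8695/67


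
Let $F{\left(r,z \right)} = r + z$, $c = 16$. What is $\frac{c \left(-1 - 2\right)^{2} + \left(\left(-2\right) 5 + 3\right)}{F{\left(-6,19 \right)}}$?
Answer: $\frac{137}{13} \approx 10.538$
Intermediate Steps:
$\frac{c \left(-1 - 2\right)^{2} + \left(\left(-2\right) 5 + 3\right)}{F{\left(-6,19 \right)}} = \frac{16 \left(-1 - 2\right)^{2} + \left(\left(-2\right) 5 + 3\right)}{-6 + 19} = \frac{16 \left(-3\right)^{2} + \left(-10 + 3\right)}{13} = \left(16 \cdot 9 - 7\right) \frac{1}{13} = \left(144 - 7\right) \frac{1}{13} = 137 \cdot \frac{1}{13} = \frac{137}{13}$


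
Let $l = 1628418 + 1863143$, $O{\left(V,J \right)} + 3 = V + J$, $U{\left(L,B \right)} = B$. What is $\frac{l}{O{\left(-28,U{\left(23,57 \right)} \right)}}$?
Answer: $\frac{3491561}{26} \approx 1.3429 \cdot 10^{5}$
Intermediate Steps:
$O{\left(V,J \right)} = -3 + J + V$ ($O{\left(V,J \right)} = -3 + \left(V + J\right) = -3 + \left(J + V\right) = -3 + J + V$)
$l = 3491561$
$\frac{l}{O{\left(-28,U{\left(23,57 \right)} \right)}} = \frac{3491561}{-3 + 57 - 28} = \frac{3491561}{26}$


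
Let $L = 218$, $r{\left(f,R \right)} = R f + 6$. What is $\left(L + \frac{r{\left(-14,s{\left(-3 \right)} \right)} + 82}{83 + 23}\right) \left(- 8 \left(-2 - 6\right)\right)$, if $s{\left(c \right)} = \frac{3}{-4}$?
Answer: $\frac{742608}{53} \approx 14011.0$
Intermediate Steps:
$s{\left(c \right)} = - \frac{3}{4}$ ($s{\left(c \right)} = 3 \left(- \frac{1}{4}\right) = - \frac{3}{4}$)
$r{\left(f,R \right)} = 6 + R f$
$\left(L + \frac{r{\left(-14,s{\left(-3 \right)} \right)} + 82}{83 + 23}\right) \left(- 8 \left(-2 - 6\right)\right) = \left(218 + \frac{\left(6 - - \frac{21}{2}\right) + 82}{83 + 23}\right) \left(- 8 \left(-2 - 6\right)\right) = \left(218 + \frac{\left(6 + \frac{21}{2}\right) + 82}{106}\right) \left(\left(-8\right) \left(-8\right)\right) = \left(218 + \left(\frac{33}{2} + 82\right) \frac{1}{106}\right) 64 = \left(218 + \frac{197}{2} \cdot \frac{1}{106}\right) 64 = \left(218 + \frac{197}{212}\right) 64 = \frac{46413}{212} \cdot 64 = \frac{742608}{53}$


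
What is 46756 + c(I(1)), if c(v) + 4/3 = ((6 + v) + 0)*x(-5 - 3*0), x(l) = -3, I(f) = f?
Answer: 140201/3 ≈ 46734.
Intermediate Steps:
c(v) = -58/3 - 3*v (c(v) = -4/3 + ((6 + v) + 0)*(-3) = -4/3 + (6 + v)*(-3) = -4/3 + (-18 - 3*v) = -58/3 - 3*v)
46756 + c(I(1)) = 46756 + (-58/3 - 3*1) = 46756 + (-58/3 - 3) = 46756 - 67/3 = 140201/3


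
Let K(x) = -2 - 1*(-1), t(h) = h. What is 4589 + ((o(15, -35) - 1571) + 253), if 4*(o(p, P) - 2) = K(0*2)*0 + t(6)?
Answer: 6549/2 ≈ 3274.5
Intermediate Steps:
K(x) = -1 (K(x) = -2 + 1 = -1)
o(p, P) = 7/2 (o(p, P) = 2 + (-1*0 + 6)/4 = 2 + (0 + 6)/4 = 2 + (1/4)*6 = 2 + 3/2 = 7/2)
4589 + ((o(15, -35) - 1571) + 253) = 4589 + ((7/2 - 1571) + 253) = 4589 + (-3135/2 + 253) = 4589 - 2629/2 = 6549/2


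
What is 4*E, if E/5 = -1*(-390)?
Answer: 7800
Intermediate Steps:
E = 1950 (E = 5*(-1*(-390)) = 5*390 = 1950)
4*E = 4*1950 = 7800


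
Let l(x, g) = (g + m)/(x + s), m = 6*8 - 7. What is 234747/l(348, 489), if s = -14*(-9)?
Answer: 55635039/265 ≈ 2.0994e+5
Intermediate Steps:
s = 126
m = 41 (m = 48 - 7 = 41)
l(x, g) = (41 + g)/(126 + x) (l(x, g) = (g + 41)/(x + 126) = (41 + g)/(126 + x))
234747/l(348, 489) = 234747/(((41 + 489)/(126 + 348))) = 234747/((530/474)) = 234747/(((1/474)*530)) = 234747/(265/237) = 234747*(237/265) = 55635039/265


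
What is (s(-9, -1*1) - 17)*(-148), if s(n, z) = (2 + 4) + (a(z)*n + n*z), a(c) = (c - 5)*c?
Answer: 8288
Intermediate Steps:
a(c) = c*(-5 + c) (a(c) = (-5 + c)*c = c*(-5 + c))
s(n, z) = 6 + n*z + n*z*(-5 + z) (s(n, z) = (2 + 4) + ((z*(-5 + z))*n + n*z) = 6 + (n*z*(-5 + z) + n*z) = 6 + (n*z + n*z*(-5 + z)) = 6 + n*z + n*z*(-5 + z))
(s(-9, -1*1) - 17)*(-148) = ((6 - (-9) - 9*(-1*1)*(-5 - 1*1)) - 17)*(-148) = ((6 - 9*(-1) - 9*(-1)*(-5 - 1)) - 17)*(-148) = ((6 + 9 - 9*(-1)*(-6)) - 17)*(-148) = ((6 + 9 - 54) - 17)*(-148) = (-39 - 17)*(-148) = -56*(-148) = 8288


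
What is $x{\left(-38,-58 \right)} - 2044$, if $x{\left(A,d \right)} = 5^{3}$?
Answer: $-1919$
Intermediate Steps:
$x{\left(A,d \right)} = 125$
$x{\left(-38,-58 \right)} - 2044 = 125 - 2044 = -1919$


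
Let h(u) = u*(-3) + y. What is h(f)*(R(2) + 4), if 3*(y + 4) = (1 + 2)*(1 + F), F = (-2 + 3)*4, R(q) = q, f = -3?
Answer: 60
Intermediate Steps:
F = 4 (F = 1*4 = 4)
y = 1 (y = -4 + ((1 + 2)*(1 + 4))/3 = -4 + (3*5)/3 = -4 + (⅓)*15 = -4 + 5 = 1)
h(u) = 1 - 3*u (h(u) = u*(-3) + 1 = -3*u + 1 = 1 - 3*u)
h(f)*(R(2) + 4) = (1 - 3*(-3))*(2 + 4) = (1 + 9)*6 = 10*6 = 60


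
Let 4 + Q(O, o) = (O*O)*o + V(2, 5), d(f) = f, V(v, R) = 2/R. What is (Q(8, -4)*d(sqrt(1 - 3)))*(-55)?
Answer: 14278*I*sqrt(2) ≈ 20192.0*I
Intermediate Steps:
Q(O, o) = -18/5 + o*O**2 (Q(O, o) = -4 + ((O*O)*o + 2/5) = -4 + (O**2*o + 2*(1/5)) = -4 + (o*O**2 + 2/5) = -4 + (2/5 + o*O**2) = -18/5 + o*O**2)
(Q(8, -4)*d(sqrt(1 - 3)))*(-55) = ((-18/5 - 4*8**2)*sqrt(1 - 3))*(-55) = ((-18/5 - 4*64)*sqrt(-2))*(-55) = ((-18/5 - 256)*(I*sqrt(2)))*(-55) = -1298*I*sqrt(2)/5*(-55) = 14278*I*sqrt(2)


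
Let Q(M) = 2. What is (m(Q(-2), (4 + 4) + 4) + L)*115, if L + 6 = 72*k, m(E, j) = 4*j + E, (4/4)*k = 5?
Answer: 46460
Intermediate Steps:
k = 5
m(E, j) = E + 4*j
L = 354 (L = -6 + 72*5 = -6 + 360 = 354)
(m(Q(-2), (4 + 4) + 4) + L)*115 = ((2 + 4*((4 + 4) + 4)) + 354)*115 = ((2 + 4*(8 + 4)) + 354)*115 = ((2 + 4*12) + 354)*115 = ((2 + 48) + 354)*115 = (50 + 354)*115 = 404*115 = 46460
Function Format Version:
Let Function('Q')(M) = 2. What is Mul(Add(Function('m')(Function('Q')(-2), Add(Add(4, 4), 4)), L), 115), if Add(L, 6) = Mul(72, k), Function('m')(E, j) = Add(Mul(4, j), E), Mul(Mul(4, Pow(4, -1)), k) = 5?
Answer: 46460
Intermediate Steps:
k = 5
Function('m')(E, j) = Add(E, Mul(4, j))
L = 354 (L = Add(-6, Mul(72, 5)) = Add(-6, 360) = 354)
Mul(Add(Function('m')(Function('Q')(-2), Add(Add(4, 4), 4)), L), 115) = Mul(Add(Add(2, Mul(4, Add(Add(4, 4), 4))), 354), 115) = Mul(Add(Add(2, Mul(4, Add(8, 4))), 354), 115) = Mul(Add(Add(2, Mul(4, 12)), 354), 115) = Mul(Add(Add(2, 48), 354), 115) = Mul(Add(50, 354), 115) = Mul(404, 115) = 46460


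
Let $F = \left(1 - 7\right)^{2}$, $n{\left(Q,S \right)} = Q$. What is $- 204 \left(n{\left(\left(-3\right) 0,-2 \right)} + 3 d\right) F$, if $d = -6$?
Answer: $132192$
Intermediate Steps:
$F = 36$ ($F = \left(-6\right)^{2} = 36$)
$- 204 \left(n{\left(\left(-3\right) 0,-2 \right)} + 3 d\right) F = - 204 \left(\left(-3\right) 0 + 3 \left(-6\right)\right) 36 = - 204 \left(0 - 18\right) 36 = \left(-204\right) \left(-18\right) 36 = 3672 \cdot 36 = 132192$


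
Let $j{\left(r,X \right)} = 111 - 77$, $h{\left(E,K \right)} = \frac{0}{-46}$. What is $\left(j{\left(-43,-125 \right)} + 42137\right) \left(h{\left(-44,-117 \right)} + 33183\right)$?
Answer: $1399360293$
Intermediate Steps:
$h{\left(E,K \right)} = 0$ ($h{\left(E,K \right)} = 0 \left(- \frac{1}{46}\right) = 0$)
$j{\left(r,X \right)} = 34$
$\left(j{\left(-43,-125 \right)} + 42137\right) \left(h{\left(-44,-117 \right)} + 33183\right) = \left(34 + 42137\right) \left(0 + 33183\right) = 42171 \cdot 33183 = 1399360293$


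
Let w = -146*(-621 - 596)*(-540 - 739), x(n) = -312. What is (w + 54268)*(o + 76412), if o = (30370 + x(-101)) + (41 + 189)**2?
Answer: -36209024963700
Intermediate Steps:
w = -227255278 (w = -(-177682)*(-1279) = -146*1556543 = -227255278)
o = 82958 (o = (30370 - 312) + (41 + 189)**2 = 30058 + 230**2 = 30058 + 52900 = 82958)
(w + 54268)*(o + 76412) = (-227255278 + 54268)*(82958 + 76412) = -227201010*159370 = -36209024963700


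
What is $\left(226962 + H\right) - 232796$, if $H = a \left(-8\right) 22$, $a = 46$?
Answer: $-13930$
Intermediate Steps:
$H = -8096$ ($H = 46 \left(-8\right) 22 = \left(-368\right) 22 = -8096$)
$\left(226962 + H\right) - 232796 = \left(226962 - 8096\right) - 232796 = 218866 - 232796 = -13930$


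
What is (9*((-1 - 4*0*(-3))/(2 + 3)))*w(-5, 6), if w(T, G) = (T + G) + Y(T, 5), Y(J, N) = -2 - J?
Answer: -36/5 ≈ -7.2000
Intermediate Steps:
w(T, G) = -2 + G (w(T, G) = (T + G) + (-2 - T) = (G + T) + (-2 - T) = -2 + G)
(9*((-1 - 4*0*(-3))/(2 + 3)))*w(-5, 6) = (9*((-1 - 4*0*(-3))/(2 + 3)))*(-2 + 6) = (9*((-1 + 0*(-3))/5))*4 = (9*((-1 + 0)*(⅕)))*4 = (9*(-1*⅕))*4 = (9*(-⅕))*4 = -9/5*4 = -36/5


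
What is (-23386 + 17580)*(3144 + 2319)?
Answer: -31718178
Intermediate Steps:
(-23386 + 17580)*(3144 + 2319) = -5806*5463 = -31718178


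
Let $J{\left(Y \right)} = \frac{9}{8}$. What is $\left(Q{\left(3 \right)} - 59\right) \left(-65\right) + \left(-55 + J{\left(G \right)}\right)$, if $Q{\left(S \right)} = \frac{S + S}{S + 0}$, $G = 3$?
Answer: $\frac{29209}{8} \approx 3651.1$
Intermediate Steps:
$J{\left(Y \right)} = \frac{9}{8}$ ($J{\left(Y \right)} = 9 \cdot \frac{1}{8} = \frac{9}{8}$)
$Q{\left(S \right)} = 2$ ($Q{\left(S \right)} = \frac{2 S}{S} = 2$)
$\left(Q{\left(3 \right)} - 59\right) \left(-65\right) + \left(-55 + J{\left(G \right)}\right) = \left(2 - 59\right) \left(-65\right) + \left(-55 + \frac{9}{8}\right) = \left(2 - 59\right) \left(-65\right) - \frac{431}{8} = \left(-57\right) \left(-65\right) - \frac{431}{8} = 3705 - \frac{431}{8} = \frac{29209}{8}$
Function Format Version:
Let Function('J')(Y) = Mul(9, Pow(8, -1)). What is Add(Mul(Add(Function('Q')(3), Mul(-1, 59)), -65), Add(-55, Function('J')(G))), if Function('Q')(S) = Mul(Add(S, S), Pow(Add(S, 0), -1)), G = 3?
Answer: Rational(29209, 8) ≈ 3651.1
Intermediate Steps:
Function('J')(Y) = Rational(9, 8) (Function('J')(Y) = Mul(9, Rational(1, 8)) = Rational(9, 8))
Function('Q')(S) = 2 (Function('Q')(S) = Mul(Mul(2, S), Pow(S, -1)) = 2)
Add(Mul(Add(Function('Q')(3), Mul(-1, 59)), -65), Add(-55, Function('J')(G))) = Add(Mul(Add(2, Mul(-1, 59)), -65), Add(-55, Rational(9, 8))) = Add(Mul(Add(2, -59), -65), Rational(-431, 8)) = Add(Mul(-57, -65), Rational(-431, 8)) = Add(3705, Rational(-431, 8)) = Rational(29209, 8)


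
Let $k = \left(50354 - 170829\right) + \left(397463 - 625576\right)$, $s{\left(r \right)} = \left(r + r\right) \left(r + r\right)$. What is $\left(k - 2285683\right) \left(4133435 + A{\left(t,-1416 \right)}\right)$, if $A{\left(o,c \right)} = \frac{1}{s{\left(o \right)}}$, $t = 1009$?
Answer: $- \frac{44341858038502441011}{4072324} \approx -1.0889 \cdot 10^{13}$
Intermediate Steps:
$s{\left(r \right)} = 4 r^{2}$ ($s{\left(r \right)} = 2 r 2 r = 4 r^{2}$)
$k = -348588$ ($k = -120475 + \left(397463 - 625576\right) = -120475 - 228113 = -348588$)
$A{\left(o,c \right)} = \frac{1}{4 o^{2}}$
$\left(k - 2285683\right) \left(4133435 + A{\left(t,-1416 \right)}\right) = \left(-348588 - 2285683\right) \left(4133435 + \frac{1}{4 \cdot 1018081}\right) = - 2634271 \left(4133435 + \frac{1}{4} \cdot \frac{1}{1018081}\right) = - 2634271 \left(4133435 + \frac{1}{4072324}\right) = \left(-2634271\right) \frac{16832686552941}{4072324} = - \frac{44341858038502441011}{4072324}$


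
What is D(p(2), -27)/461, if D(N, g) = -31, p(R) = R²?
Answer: -31/461 ≈ -0.067245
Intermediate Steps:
D(p(2), -27)/461 = -31/461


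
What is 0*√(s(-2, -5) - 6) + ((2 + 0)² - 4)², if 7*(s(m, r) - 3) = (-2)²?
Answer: 0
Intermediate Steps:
s(m, r) = 25/7 (s(m, r) = 3 + (⅐)*(-2)² = 3 + (⅐)*4 = 3 + 4/7 = 25/7)
0*√(s(-2, -5) - 6) + ((2 + 0)² - 4)² = 0*√(25/7 - 6) + ((2 + 0)² - 4)² = 0*√(-17/7) + (2² - 4)² = 0*(I*√119/7) + (4 - 4)² = 0 + 0² = 0 + 0 = 0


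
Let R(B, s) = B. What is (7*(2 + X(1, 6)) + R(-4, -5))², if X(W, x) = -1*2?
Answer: 16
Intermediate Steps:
X(W, x) = -2
(7*(2 + X(1, 6)) + R(-4, -5))² = (7*(2 - 2) - 4)² = (7*0 - 4)² = (0 - 4)² = (-4)² = 16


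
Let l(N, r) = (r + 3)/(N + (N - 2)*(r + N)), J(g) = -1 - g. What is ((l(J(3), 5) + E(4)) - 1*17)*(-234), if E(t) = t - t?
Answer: 20826/5 ≈ 4165.2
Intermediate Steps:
E(t) = 0
l(N, r) = (3 + r)/(N + (-2 + N)*(N + r))
((l(J(3), 5) + E(4)) - 1*17)*(-234) = (((3 + 5)/((-1 - 1*3)² - (-1 - 1*3) - 2*5 + (-1 - 1*3)*5) + 0) - 1*17)*(-234) = ((8/((-1 - 3)² - (-1 - 3) - 10 + (-1 - 3)*5) + 0) - 17)*(-234) = ((8/((-4)² - 1*(-4) - 10 - 4*5) + 0) - 17)*(-234) = ((8/(16 + 4 - 10 - 20) + 0) - 17)*(-234) = ((8/(-10) + 0) - 17)*(-234) = ((-⅒*8 + 0) - 17)*(-234) = ((-⅘ + 0) - 17)*(-234) = (-⅘ - 17)*(-234) = -89/5*(-234) = 20826/5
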